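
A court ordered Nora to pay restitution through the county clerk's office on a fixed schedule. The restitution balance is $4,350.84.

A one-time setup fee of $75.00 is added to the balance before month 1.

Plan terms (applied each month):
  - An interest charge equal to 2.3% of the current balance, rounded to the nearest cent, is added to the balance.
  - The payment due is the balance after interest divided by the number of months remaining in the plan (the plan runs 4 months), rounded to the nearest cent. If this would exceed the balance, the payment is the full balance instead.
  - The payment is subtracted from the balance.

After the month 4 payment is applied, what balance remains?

# | Opening | Interest | Payment | End bal
1 | $4,425.84 | $101.79 | $1,131.91 | $3,395.72
2 | $3,395.72 | $78.10 | $1,157.94 | $2,315.88
3 | $2,315.88 | $53.27 | $1,184.58 | $1,184.57
4 | $1,184.57 | $27.25 | $1,211.82 | $0.00

$0.00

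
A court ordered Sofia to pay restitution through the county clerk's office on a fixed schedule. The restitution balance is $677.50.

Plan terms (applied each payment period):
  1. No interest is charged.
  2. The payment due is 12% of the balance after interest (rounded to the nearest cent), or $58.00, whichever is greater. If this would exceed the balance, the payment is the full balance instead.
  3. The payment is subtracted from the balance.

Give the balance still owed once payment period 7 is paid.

Payment period 1: $677.50 − $81.30 → $596.20
Payment period 2: $596.20 − $71.54 → $524.66
Payment period 3: $524.66 − $62.96 → $461.70
Payment period 4: $461.70 − $58.00 → $403.70
Payment period 5: $403.70 − $58.00 → $345.70
Payment period 6: $345.70 − $58.00 → $287.70
Payment period 7: $287.70 − $58.00 → $229.70

$229.70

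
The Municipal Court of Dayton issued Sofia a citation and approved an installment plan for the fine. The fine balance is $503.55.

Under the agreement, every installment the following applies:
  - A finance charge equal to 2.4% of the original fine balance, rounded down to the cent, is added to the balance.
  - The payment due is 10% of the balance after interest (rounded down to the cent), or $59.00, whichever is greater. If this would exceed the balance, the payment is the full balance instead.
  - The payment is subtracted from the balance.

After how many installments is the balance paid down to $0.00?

11

# | Opening | Interest | Payment | End bal
1 | $503.55 | $12.08 | $59.00 | $456.63
2 | $456.63 | $12.08 | $59.00 | $409.71
3 | $409.71 | $12.08 | $59.00 | $362.79
4 | $362.79 | $12.08 | $59.00 | $315.87
5 | $315.87 | $12.08 | $59.00 | $268.95
6 | $268.95 | $12.08 | $59.00 | $222.03
7 | $222.03 | $12.08 | $59.00 | $175.11
8 | $175.11 | $12.08 | $59.00 | $128.19
9 | $128.19 | $12.08 | $59.00 | $81.27
10 | $81.27 | $12.08 | $59.00 | $34.35
11 | $34.35 | $12.08 | $46.43 | $0.00
Balance reaches $0.00 in installment 11.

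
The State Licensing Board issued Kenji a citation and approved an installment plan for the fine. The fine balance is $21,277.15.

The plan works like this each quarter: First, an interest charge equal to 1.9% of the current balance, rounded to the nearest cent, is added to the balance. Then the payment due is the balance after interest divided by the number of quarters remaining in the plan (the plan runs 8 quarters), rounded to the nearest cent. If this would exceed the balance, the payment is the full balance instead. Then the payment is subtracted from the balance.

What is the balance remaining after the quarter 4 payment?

$11,470.44

# | Opening | Interest | Payment | End bal
1 | $21,277.15 | $404.27 | $2,710.18 | $18,971.24
2 | $18,971.24 | $360.45 | $2,761.67 | $16,570.02
3 | $16,570.02 | $314.83 | $2,814.14 | $14,070.71
4 | $14,070.71 | $267.34 | $2,867.61 | $11,470.44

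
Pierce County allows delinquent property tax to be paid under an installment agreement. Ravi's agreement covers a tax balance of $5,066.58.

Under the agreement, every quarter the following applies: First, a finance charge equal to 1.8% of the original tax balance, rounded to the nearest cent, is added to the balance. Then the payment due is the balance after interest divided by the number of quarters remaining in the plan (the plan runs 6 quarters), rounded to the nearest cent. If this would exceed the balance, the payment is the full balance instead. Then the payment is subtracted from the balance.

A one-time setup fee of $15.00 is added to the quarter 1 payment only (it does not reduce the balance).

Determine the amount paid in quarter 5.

$976.67

Quarter 1: $5,066.58 +$91.20 interest = $5,157.78; pay $859.63 (+ $15.00 fee) → $4,298.15
Quarter 2: $4,298.15 +$91.20 interest = $4,389.35; pay $877.87 → $3,511.48
Quarter 3: $3,511.48 +$91.20 interest = $3,602.68; pay $900.67 → $2,702.01
Quarter 4: $2,702.01 +$91.20 interest = $2,793.21; pay $931.07 → $1,862.14
Quarter 5: $1,862.14 +$91.20 interest = $1,953.34; pay $976.67 → $976.67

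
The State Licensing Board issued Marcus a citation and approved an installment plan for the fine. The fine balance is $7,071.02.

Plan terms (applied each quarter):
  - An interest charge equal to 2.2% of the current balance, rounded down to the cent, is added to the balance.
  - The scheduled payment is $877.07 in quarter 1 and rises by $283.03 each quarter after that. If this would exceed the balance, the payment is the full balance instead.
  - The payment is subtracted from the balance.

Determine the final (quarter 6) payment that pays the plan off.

Quarter 1: opening $7,071.02; interest $155.56 → $7,226.58; payment $877.07; balance $6,349.51
Quarter 2: opening $6,349.51; interest $139.68 → $6,489.19; payment $1,160.10; balance $5,329.09
Quarter 3: opening $5,329.09; interest $117.23 → $5,446.32; payment $1,443.13; balance $4,003.19
Quarter 4: opening $4,003.19; interest $88.07 → $4,091.26; payment $1,726.16; balance $2,365.10
Quarter 5: opening $2,365.10; interest $52.03 → $2,417.13; payment $2,009.19; balance $407.94
Quarter 6: opening $407.94; interest $8.97 → $416.91; payment $416.91; balance $0.00

$416.91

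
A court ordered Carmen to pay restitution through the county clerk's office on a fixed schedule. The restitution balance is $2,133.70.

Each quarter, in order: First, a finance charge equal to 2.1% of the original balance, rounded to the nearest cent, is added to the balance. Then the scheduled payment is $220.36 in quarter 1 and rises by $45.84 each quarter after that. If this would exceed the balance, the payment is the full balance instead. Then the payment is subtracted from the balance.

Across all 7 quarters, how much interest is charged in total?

Quarter 1: opening $2,133.70; interest $44.81 → $2,178.51; payment $220.36; balance $1,958.15
Quarter 2: opening $1,958.15; interest $44.81 → $2,002.96; payment $266.20; balance $1,736.76
Quarter 3: opening $1,736.76; interest $44.81 → $1,781.57; payment $312.04; balance $1,469.53
Quarter 4: opening $1,469.53; interest $44.81 → $1,514.34; payment $357.88; balance $1,156.46
Quarter 5: opening $1,156.46; interest $44.81 → $1,201.27; payment $403.72; balance $797.55
Quarter 6: opening $797.55; interest $44.81 → $842.36; payment $449.56; balance $392.80
Quarter 7: opening $392.80; interest $44.81 → $437.61; payment $437.61; balance $0.00
Total interest: $44.81 + $44.81 + $44.81 + $44.81 + $44.81 + $44.81 + $44.81 = $313.67

$313.67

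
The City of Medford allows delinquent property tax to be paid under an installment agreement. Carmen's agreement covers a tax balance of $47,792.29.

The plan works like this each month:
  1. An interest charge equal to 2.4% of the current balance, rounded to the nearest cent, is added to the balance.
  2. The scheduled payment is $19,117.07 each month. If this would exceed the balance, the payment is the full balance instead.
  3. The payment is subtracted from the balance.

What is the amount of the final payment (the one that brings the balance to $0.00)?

Month 1: $47,792.29 +$1,147.01 interest = $48,939.30; pay $19,117.07 → $29,822.23
Month 2: $29,822.23 +$715.73 interest = $30,537.96; pay $19,117.07 → $11,420.89
Month 3: $11,420.89 +$274.10 interest = $11,694.99; pay $11,694.99 → $0.00

$11,694.99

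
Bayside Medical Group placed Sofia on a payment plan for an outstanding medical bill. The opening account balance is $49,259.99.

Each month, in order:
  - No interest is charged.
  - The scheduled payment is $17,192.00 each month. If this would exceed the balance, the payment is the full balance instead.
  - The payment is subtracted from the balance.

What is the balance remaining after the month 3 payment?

$0.00

Month 1: opening $49,259.99; payment $17,192.00; balance $32,067.99
Month 2: opening $32,067.99; payment $17,192.00; balance $14,875.99
Month 3: opening $14,875.99; payment $14,875.99; balance $0.00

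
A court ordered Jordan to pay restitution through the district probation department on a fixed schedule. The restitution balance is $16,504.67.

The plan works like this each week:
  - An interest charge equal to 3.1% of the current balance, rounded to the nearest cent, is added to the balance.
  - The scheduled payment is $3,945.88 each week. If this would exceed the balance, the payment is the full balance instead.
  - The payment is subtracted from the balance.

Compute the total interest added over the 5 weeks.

$1,460.09

Week 1: $16,504.67 +$511.64 interest = $17,016.31; pay $3,945.88 → $13,070.43
Week 2: $13,070.43 +$405.18 interest = $13,475.61; pay $3,945.88 → $9,529.73
Week 3: $9,529.73 +$295.42 interest = $9,825.15; pay $3,945.88 → $5,879.27
Week 4: $5,879.27 +$182.26 interest = $6,061.53; pay $3,945.88 → $2,115.65
Week 5: $2,115.65 +$65.59 interest = $2,181.24; pay $2,181.24 → $0.00
Total interest: $511.64 + $405.18 + $295.42 + $182.26 + $65.59 = $1,460.09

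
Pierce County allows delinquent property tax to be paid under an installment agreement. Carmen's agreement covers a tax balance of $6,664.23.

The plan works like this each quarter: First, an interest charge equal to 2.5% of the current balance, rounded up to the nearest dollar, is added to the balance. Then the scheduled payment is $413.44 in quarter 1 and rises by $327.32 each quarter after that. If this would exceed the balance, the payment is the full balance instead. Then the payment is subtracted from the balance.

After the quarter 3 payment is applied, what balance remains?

$4,915.95

Quarter 1: $6,664.23 +$167.00 interest = $6,831.23; pay $413.44 → $6,417.79
Quarter 2: $6,417.79 +$161.00 interest = $6,578.79; pay $740.76 → $5,838.03
Quarter 3: $5,838.03 +$146.00 interest = $5,984.03; pay $1,068.08 → $4,915.95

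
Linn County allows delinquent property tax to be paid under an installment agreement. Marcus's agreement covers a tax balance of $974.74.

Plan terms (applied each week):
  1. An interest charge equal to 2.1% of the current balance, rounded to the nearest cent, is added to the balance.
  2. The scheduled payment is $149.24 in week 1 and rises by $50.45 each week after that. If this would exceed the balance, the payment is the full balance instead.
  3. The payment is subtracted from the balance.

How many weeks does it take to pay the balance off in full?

5

Week 1: $974.74 +$20.47 interest = $995.21; pay $149.24 → $845.97
Week 2: $845.97 +$17.77 interest = $863.74; pay $199.69 → $664.05
Week 3: $664.05 +$13.95 interest = $678.00; pay $250.14 → $427.86
Week 4: $427.86 +$8.99 interest = $436.85; pay $300.59 → $136.26
Week 5: $136.26 +$2.86 interest = $139.12; pay $139.12 → $0.00
Balance reaches $0.00 in week 5.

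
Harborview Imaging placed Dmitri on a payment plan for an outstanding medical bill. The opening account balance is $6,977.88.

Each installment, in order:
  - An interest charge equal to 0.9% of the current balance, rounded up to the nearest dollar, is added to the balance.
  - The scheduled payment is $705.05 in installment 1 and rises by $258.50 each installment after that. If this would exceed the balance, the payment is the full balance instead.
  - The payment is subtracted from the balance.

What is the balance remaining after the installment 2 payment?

# | Opening | Interest | Payment | End bal
1 | $6,977.88 | $63.00 | $705.05 | $6,335.83
2 | $6,335.83 | $58.00 | $963.55 | $5,430.28

$5,430.28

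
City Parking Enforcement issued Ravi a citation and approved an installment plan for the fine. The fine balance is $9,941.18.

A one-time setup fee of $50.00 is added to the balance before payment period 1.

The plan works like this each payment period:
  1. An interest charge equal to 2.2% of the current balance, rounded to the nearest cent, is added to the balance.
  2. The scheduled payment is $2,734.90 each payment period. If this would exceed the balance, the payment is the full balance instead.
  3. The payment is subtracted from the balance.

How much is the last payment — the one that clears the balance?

$2,328.81

# | Opening | Interest | Payment | End bal
1 | $9,991.18 | $219.81 | $2,734.90 | $7,476.09
2 | $7,476.09 | $164.47 | $2,734.90 | $4,905.66
3 | $4,905.66 | $107.92 | $2,734.90 | $2,278.68
4 | $2,278.68 | $50.13 | $2,328.81 | $0.00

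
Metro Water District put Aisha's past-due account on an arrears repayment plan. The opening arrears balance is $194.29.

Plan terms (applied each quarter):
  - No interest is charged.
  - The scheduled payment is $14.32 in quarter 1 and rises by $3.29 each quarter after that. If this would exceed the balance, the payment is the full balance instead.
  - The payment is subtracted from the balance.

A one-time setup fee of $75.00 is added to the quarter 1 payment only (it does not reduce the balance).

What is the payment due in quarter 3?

Quarter 1: $194.29 − $14.32 (+ $75.00 fee) → $179.97
Quarter 2: $179.97 − $17.61 → $162.36
Quarter 3: $162.36 − $20.90 → $141.46

$20.90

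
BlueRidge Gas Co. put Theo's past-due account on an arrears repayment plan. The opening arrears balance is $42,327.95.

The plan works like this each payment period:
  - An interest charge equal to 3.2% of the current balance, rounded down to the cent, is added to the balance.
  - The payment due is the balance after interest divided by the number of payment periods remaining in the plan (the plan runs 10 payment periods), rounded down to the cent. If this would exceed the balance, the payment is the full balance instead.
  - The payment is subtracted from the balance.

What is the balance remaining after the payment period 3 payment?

Payment period 1: opening $42,327.95; interest $1,354.49 → $43,682.44; payment $4,368.24; balance $39,314.20
Payment period 2: opening $39,314.20; interest $1,258.05 → $40,572.25; payment $4,508.02; balance $36,064.23
Payment period 3: opening $36,064.23; interest $1,154.05 → $37,218.28; payment $4,652.28; balance $32,566.00

$32,566.00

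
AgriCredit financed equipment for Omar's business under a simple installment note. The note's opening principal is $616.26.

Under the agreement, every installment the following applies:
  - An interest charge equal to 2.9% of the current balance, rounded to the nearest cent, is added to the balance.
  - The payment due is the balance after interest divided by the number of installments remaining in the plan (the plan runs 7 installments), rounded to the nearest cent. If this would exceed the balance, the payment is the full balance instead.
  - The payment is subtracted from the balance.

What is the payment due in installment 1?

$90.59

Installment 1: opening $616.26; interest $17.87 → $634.13; payment $90.59; balance $543.54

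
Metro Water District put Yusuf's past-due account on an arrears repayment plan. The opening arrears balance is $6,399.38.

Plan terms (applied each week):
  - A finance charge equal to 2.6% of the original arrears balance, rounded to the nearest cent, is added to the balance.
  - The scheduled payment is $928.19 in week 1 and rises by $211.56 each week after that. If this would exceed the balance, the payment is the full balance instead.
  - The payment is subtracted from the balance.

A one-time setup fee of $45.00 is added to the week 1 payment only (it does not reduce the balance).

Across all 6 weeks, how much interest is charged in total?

$998.28

# | Opening | Interest | Payment | Fee | End bal
1 | $6,399.38 | $166.38 | $928.19 | $45.00 | $5,637.57
2 | $5,637.57 | $166.38 | $1,139.75 | — | $4,664.20
3 | $4,664.20 | $166.38 | $1,351.31 | — | $3,479.27
4 | $3,479.27 | $166.38 | $1,562.87 | — | $2,082.78
5 | $2,082.78 | $166.38 | $1,774.43 | — | $474.73
6 | $474.73 | $166.38 | $641.11 | — | $0.00
Total interest: $166.38 + $166.38 + $166.38 + $166.38 + $166.38 + $166.38 = $998.28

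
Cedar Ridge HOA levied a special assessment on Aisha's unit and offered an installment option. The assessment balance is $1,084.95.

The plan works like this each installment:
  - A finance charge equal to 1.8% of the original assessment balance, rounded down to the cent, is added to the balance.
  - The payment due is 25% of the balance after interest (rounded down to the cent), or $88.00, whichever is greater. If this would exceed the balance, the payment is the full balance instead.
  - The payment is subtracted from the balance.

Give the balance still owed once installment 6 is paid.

$233.66

Installment 1: opening $1,084.95; interest $19.52 → $1,104.47; payment $276.11; balance $828.36
Installment 2: opening $828.36; interest $19.52 → $847.88; payment $211.97; balance $635.91
Installment 3: opening $635.91; interest $19.52 → $655.43; payment $163.85; balance $491.58
Installment 4: opening $491.58; interest $19.52 → $511.10; payment $127.77; balance $383.33
Installment 5: opening $383.33; interest $19.52 → $402.85; payment $100.71; balance $302.14
Installment 6: opening $302.14; interest $19.52 → $321.66; payment $88.00; balance $233.66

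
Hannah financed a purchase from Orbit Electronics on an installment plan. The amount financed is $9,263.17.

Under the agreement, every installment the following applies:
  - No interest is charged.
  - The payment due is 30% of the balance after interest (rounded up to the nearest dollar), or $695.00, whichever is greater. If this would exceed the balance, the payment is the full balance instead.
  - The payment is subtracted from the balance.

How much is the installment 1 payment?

$2,779.00

Installment 1: opening $9,263.17; payment $2,779.00; balance $6,484.17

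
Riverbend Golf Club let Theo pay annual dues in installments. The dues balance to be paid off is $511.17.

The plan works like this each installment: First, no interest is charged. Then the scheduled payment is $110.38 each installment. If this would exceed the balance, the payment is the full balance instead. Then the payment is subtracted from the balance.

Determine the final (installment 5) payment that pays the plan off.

Installment 1: opening $511.17; payment $110.38; balance $400.79
Installment 2: opening $400.79; payment $110.38; balance $290.41
Installment 3: opening $290.41; payment $110.38; balance $180.03
Installment 4: opening $180.03; payment $110.38; balance $69.65
Installment 5: opening $69.65; payment $69.65; balance $0.00

$69.65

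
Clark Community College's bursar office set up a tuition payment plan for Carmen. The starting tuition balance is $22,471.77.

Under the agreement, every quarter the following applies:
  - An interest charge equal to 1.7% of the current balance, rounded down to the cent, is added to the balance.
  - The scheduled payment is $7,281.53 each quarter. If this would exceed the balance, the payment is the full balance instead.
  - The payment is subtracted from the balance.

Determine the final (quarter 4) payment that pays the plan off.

$1,443.48

Quarter 1: $22,471.77 +$382.02 interest = $22,853.79; pay $7,281.53 → $15,572.26
Quarter 2: $15,572.26 +$264.72 interest = $15,836.98; pay $7,281.53 → $8,555.45
Quarter 3: $8,555.45 +$145.44 interest = $8,700.89; pay $7,281.53 → $1,419.36
Quarter 4: $1,419.36 +$24.12 interest = $1,443.48; pay $1,443.48 → $0.00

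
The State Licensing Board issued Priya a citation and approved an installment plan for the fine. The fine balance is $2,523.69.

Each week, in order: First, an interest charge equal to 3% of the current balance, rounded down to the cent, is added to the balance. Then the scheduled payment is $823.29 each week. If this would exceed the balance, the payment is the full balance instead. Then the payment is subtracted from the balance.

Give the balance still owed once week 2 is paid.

# | Opening | Interest | Payment | End bal
1 | $2,523.69 | $75.71 | $823.29 | $1,776.11
2 | $1,776.11 | $53.28 | $823.29 | $1,006.10

$1,006.10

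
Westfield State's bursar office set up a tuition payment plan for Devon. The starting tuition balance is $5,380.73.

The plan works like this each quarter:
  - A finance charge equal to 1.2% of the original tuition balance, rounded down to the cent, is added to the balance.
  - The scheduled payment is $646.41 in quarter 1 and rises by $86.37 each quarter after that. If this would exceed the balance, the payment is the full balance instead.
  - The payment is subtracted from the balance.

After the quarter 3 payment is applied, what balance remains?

# | Opening | Interest | Payment | End bal
1 | $5,380.73 | $64.56 | $646.41 | $4,798.88
2 | $4,798.88 | $64.56 | $732.78 | $4,130.66
3 | $4,130.66 | $64.56 | $819.15 | $3,376.07

$3,376.07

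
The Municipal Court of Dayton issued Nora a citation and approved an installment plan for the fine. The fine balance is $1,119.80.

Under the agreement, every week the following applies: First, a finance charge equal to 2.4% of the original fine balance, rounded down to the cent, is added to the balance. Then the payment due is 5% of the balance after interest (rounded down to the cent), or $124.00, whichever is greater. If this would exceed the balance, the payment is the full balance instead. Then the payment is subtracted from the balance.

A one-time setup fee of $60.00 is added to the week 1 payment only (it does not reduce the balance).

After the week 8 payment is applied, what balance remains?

Week 1: $1,119.80 +$26.87 interest = $1,146.67; pay $124.00 (+ $60.00 fee) → $1,022.67
Week 2: $1,022.67 +$26.87 interest = $1,049.54; pay $124.00 → $925.54
Week 3: $925.54 +$26.87 interest = $952.41; pay $124.00 → $828.41
Week 4: $828.41 +$26.87 interest = $855.28; pay $124.00 → $731.28
Week 5: $731.28 +$26.87 interest = $758.15; pay $124.00 → $634.15
Week 6: $634.15 +$26.87 interest = $661.02; pay $124.00 → $537.02
Week 7: $537.02 +$26.87 interest = $563.89; pay $124.00 → $439.89
Week 8: $439.89 +$26.87 interest = $466.76; pay $124.00 → $342.76

$342.76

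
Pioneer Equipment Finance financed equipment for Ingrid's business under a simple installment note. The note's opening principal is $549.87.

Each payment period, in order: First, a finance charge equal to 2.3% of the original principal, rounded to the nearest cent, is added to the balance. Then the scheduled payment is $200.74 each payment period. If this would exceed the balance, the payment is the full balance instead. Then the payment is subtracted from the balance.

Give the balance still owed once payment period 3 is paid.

Payment period 1: opening $549.87; interest $12.65 → $562.52; payment $200.74; balance $361.78
Payment period 2: opening $361.78; interest $12.65 → $374.43; payment $200.74; balance $173.69
Payment period 3: opening $173.69; interest $12.65 → $186.34; payment $186.34; balance $0.00

$0.00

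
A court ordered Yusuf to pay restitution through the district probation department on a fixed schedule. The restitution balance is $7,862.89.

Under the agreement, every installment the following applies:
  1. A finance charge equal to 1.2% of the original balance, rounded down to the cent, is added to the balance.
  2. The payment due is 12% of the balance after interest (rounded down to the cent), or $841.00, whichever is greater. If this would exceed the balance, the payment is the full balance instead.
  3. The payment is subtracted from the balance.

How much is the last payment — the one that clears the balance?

$366.28

Installment 1: opening $7,862.89; interest $94.35 → $7,957.24; payment $954.86; balance $7,002.38
Installment 2: opening $7,002.38; interest $94.35 → $7,096.73; payment $851.60; balance $6,245.13
Installment 3: opening $6,245.13; interest $94.35 → $6,339.48; payment $841.00; balance $5,498.48
Installment 4: opening $5,498.48; interest $94.35 → $5,592.83; payment $841.00; balance $4,751.83
Installment 5: opening $4,751.83; interest $94.35 → $4,846.18; payment $841.00; balance $4,005.18
Installment 6: opening $4,005.18; interest $94.35 → $4,099.53; payment $841.00; balance $3,258.53
Installment 7: opening $3,258.53; interest $94.35 → $3,352.88; payment $841.00; balance $2,511.88
Installment 8: opening $2,511.88; interest $94.35 → $2,606.23; payment $841.00; balance $1,765.23
Installment 9: opening $1,765.23; interest $94.35 → $1,859.58; payment $841.00; balance $1,018.58
Installment 10: opening $1,018.58; interest $94.35 → $1,112.93; payment $841.00; balance $271.93
Installment 11: opening $271.93; interest $94.35 → $366.28; payment $366.28; balance $0.00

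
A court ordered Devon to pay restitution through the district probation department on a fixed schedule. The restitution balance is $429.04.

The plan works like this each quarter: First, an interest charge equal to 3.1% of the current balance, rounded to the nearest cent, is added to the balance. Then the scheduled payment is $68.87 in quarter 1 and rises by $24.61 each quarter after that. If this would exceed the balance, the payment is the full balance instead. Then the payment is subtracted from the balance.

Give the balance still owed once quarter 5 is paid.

$0.00

Quarter 1: opening $429.04; interest $13.30 → $442.34; payment $68.87; balance $373.47
Quarter 2: opening $373.47; interest $11.58 → $385.05; payment $93.48; balance $291.57
Quarter 3: opening $291.57; interest $9.04 → $300.61; payment $118.09; balance $182.52
Quarter 4: opening $182.52; interest $5.66 → $188.18; payment $142.70; balance $45.48
Quarter 5: opening $45.48; interest $1.41 → $46.89; payment $46.89; balance $0.00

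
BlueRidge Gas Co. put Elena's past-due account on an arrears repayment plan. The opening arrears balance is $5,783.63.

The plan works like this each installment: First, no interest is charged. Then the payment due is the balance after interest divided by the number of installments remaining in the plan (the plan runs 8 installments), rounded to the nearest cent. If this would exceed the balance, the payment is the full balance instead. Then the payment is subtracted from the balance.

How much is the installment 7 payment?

$722.96

Installment 1: opening $5,783.63; payment $722.95; balance $5,060.68
Installment 2: opening $5,060.68; payment $722.95; balance $4,337.73
Installment 3: opening $4,337.73; payment $722.96; balance $3,614.77
Installment 4: opening $3,614.77; payment $722.95; balance $2,891.82
Installment 5: opening $2,891.82; payment $722.96; balance $2,168.86
Installment 6: opening $2,168.86; payment $722.95; balance $1,445.91
Installment 7: opening $1,445.91; payment $722.96; balance $722.95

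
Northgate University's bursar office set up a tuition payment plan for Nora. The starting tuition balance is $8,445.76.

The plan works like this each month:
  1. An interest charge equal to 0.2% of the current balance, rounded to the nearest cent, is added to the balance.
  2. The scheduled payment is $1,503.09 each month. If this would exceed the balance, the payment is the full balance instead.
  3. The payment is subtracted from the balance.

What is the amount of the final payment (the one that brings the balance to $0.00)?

$986.96

Month 1: opening $8,445.76; interest $16.89 → $8,462.65; payment $1,503.09; balance $6,959.56
Month 2: opening $6,959.56; interest $13.92 → $6,973.48; payment $1,503.09; balance $5,470.39
Month 3: opening $5,470.39; interest $10.94 → $5,481.33; payment $1,503.09; balance $3,978.24
Month 4: opening $3,978.24; interest $7.96 → $3,986.20; payment $1,503.09; balance $2,483.11
Month 5: opening $2,483.11; interest $4.97 → $2,488.08; payment $1,503.09; balance $984.99
Month 6: opening $984.99; interest $1.97 → $986.96; payment $986.96; balance $0.00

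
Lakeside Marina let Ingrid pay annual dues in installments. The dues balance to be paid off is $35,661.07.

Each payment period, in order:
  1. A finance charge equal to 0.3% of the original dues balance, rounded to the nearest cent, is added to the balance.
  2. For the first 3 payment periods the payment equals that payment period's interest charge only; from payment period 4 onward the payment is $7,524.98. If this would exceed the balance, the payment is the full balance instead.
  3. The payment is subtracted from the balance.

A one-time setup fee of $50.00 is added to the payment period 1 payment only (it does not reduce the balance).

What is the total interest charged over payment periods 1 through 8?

Payment period 1: opening $35,661.07; interest $106.98 → $35,768.05; payment $106.98 (+ $50.00 fee); balance $35,661.07
Payment period 2: opening $35,661.07; interest $106.98 → $35,768.05; payment $106.98; balance $35,661.07
Payment period 3: opening $35,661.07; interest $106.98 → $35,768.05; payment $106.98; balance $35,661.07
Payment period 4: opening $35,661.07; interest $106.98 → $35,768.05; payment $7,524.98; balance $28,243.07
Payment period 5: opening $28,243.07; interest $106.98 → $28,350.05; payment $7,524.98; balance $20,825.07
Payment period 6: opening $20,825.07; interest $106.98 → $20,932.05; payment $7,524.98; balance $13,407.07
Payment period 7: opening $13,407.07; interest $106.98 → $13,514.05; payment $7,524.98; balance $5,989.07
Payment period 8: opening $5,989.07; interest $106.98 → $6,096.05; payment $6,096.05; balance $0.00
Total interest: $106.98 + $106.98 + $106.98 + $106.98 + $106.98 + $106.98 + $106.98 + $106.98 = $855.84

$855.84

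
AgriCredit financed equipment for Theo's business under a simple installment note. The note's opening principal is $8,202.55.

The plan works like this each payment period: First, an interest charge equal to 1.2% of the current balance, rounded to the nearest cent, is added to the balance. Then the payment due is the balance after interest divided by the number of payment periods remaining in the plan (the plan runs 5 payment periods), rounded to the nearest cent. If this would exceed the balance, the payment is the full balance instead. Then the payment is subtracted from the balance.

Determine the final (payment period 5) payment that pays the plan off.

Payment period 1: $8,202.55 +$98.43 interest = $8,300.98; pay $1,660.20 → $6,640.78
Payment period 2: $6,640.78 +$79.69 interest = $6,720.47; pay $1,680.12 → $5,040.35
Payment period 3: $5,040.35 +$60.48 interest = $5,100.83; pay $1,700.28 → $3,400.55
Payment period 4: $3,400.55 +$40.81 interest = $3,441.36; pay $1,720.68 → $1,720.68
Payment period 5: $1,720.68 +$20.65 interest = $1,741.33; pay $1,741.33 → $0.00

$1,741.33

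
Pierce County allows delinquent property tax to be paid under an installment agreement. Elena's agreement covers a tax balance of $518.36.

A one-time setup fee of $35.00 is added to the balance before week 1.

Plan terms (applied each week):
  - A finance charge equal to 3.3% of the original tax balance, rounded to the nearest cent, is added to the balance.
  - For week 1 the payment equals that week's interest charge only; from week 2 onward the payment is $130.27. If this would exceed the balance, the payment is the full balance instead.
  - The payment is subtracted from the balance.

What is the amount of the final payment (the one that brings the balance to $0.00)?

$117.83

Week 1: $553.36 +$17.11 interest = $570.47; pay $17.11 → $553.36
Week 2: $553.36 +$17.11 interest = $570.47; pay $130.27 → $440.20
Week 3: $440.20 +$17.11 interest = $457.31; pay $130.27 → $327.04
Week 4: $327.04 +$17.11 interest = $344.15; pay $130.27 → $213.88
Week 5: $213.88 +$17.11 interest = $230.99; pay $130.27 → $100.72
Week 6: $100.72 +$17.11 interest = $117.83; pay $117.83 → $0.00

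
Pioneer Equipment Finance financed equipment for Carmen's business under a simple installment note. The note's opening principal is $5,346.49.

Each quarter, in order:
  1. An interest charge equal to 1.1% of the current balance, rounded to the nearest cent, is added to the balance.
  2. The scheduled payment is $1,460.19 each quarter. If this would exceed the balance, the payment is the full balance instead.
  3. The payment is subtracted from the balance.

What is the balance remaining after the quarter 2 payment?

$2,528.32

Quarter 1: opening $5,346.49; interest $58.81 → $5,405.30; payment $1,460.19; balance $3,945.11
Quarter 2: opening $3,945.11; interest $43.40 → $3,988.51; payment $1,460.19; balance $2,528.32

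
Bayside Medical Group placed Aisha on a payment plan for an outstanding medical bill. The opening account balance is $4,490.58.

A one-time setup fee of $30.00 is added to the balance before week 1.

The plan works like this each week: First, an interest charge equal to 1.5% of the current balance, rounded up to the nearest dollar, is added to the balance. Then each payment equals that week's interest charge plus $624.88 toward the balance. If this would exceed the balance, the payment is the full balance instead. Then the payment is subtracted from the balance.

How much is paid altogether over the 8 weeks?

$4,804.58

Week 1: opening $4,520.58; interest $68.00 → $4,588.58; payment $692.88; balance $3,895.70
Week 2: opening $3,895.70; interest $59.00 → $3,954.70; payment $683.88; balance $3,270.82
Week 3: opening $3,270.82; interest $50.00 → $3,320.82; payment $674.88; balance $2,645.94
Week 4: opening $2,645.94; interest $40.00 → $2,685.94; payment $664.88; balance $2,021.06
Week 5: opening $2,021.06; interest $31.00 → $2,052.06; payment $655.88; balance $1,396.18
Week 6: opening $1,396.18; interest $21.00 → $1,417.18; payment $645.88; balance $771.30
Week 7: opening $771.30; interest $12.00 → $783.30; payment $636.88; balance $146.42
Week 8: opening $146.42; interest $3.00 → $149.42; payment $149.42; balance $0.00
Total paid: $4,804.58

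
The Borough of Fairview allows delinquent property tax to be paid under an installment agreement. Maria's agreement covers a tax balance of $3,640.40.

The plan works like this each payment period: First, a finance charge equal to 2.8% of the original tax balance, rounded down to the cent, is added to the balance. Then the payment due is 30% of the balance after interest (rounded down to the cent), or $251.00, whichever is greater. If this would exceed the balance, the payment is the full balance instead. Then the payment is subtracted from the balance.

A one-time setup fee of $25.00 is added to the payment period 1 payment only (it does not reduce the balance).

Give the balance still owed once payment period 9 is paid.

$190.95

Payment period 1: $3,640.40 +$101.93 interest = $3,742.33; pay $1,122.69 (+ $25.00 fee) → $2,619.64
Payment period 2: $2,619.64 +$101.93 interest = $2,721.57; pay $816.47 → $1,905.10
Payment period 3: $1,905.10 +$101.93 interest = $2,007.03; pay $602.10 → $1,404.93
Payment period 4: $1,404.93 +$101.93 interest = $1,506.86; pay $452.05 → $1,054.81
Payment period 5: $1,054.81 +$101.93 interest = $1,156.74; pay $347.02 → $809.72
Payment period 6: $809.72 +$101.93 interest = $911.65; pay $273.49 → $638.16
Payment period 7: $638.16 +$101.93 interest = $740.09; pay $251.00 → $489.09
Payment period 8: $489.09 +$101.93 interest = $591.02; pay $251.00 → $340.02
Payment period 9: $340.02 +$101.93 interest = $441.95; pay $251.00 → $190.95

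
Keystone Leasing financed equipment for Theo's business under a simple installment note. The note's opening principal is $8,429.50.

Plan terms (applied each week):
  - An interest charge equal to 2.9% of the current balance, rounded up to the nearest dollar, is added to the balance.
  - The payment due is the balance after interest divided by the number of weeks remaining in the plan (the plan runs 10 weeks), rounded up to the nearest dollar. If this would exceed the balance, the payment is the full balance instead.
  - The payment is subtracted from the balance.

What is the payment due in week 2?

$893.00

Week 1: $8,429.50 +$245.00 interest = $8,674.50; pay $868.00 → $7,806.50
Week 2: $7,806.50 +$227.00 interest = $8,033.50; pay $893.00 → $7,140.50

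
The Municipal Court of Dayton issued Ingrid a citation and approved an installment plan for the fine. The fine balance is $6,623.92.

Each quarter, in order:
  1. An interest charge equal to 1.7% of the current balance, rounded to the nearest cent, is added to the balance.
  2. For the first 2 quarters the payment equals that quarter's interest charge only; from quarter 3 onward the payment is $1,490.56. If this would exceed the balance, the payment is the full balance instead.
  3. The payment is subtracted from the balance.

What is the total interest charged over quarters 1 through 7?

$549.99

Quarter 1: opening $6,623.92; interest $112.61 → $6,736.53; payment $112.61; balance $6,623.92
Quarter 2: opening $6,623.92; interest $112.61 → $6,736.53; payment $112.61; balance $6,623.92
Quarter 3: opening $6,623.92; interest $112.61 → $6,736.53; payment $1,490.56; balance $5,245.97
Quarter 4: opening $5,245.97; interest $89.18 → $5,335.15; payment $1,490.56; balance $3,844.59
Quarter 5: opening $3,844.59; interest $65.36 → $3,909.95; payment $1,490.56; balance $2,419.39
Quarter 6: opening $2,419.39; interest $41.13 → $2,460.52; payment $1,490.56; balance $969.96
Quarter 7: opening $969.96; interest $16.49 → $986.45; payment $986.45; balance $0.00
Total interest: $112.61 + $112.61 + $112.61 + $89.18 + $65.36 + $41.13 + $16.49 = $549.99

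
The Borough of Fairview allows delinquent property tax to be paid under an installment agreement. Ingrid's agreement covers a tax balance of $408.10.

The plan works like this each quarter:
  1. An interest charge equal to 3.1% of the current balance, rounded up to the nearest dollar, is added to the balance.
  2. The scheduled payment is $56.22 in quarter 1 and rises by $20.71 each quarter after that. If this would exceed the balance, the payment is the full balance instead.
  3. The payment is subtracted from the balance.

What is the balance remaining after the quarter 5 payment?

$0.00

Quarter 1: $408.10 +$13.00 interest = $421.10; pay $56.22 → $364.88
Quarter 2: $364.88 +$12.00 interest = $376.88; pay $76.93 → $299.95
Quarter 3: $299.95 +$10.00 interest = $309.95; pay $97.64 → $212.31
Quarter 4: $212.31 +$7.00 interest = $219.31; pay $118.35 → $100.96
Quarter 5: $100.96 +$4.00 interest = $104.96; pay $104.96 → $0.00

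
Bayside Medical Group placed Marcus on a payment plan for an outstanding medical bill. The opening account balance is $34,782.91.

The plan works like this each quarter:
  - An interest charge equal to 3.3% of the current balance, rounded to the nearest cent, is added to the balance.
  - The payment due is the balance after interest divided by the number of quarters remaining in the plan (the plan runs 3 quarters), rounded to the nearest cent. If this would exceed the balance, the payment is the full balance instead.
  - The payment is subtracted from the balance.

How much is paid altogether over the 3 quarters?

# | Opening | Interest | Payment | End bal
1 | $34,782.91 | $1,147.84 | $11,976.92 | $23,953.83
2 | $23,953.83 | $790.48 | $12,372.16 | $12,372.15
3 | $12,372.15 | $408.28 | $12,780.43 | $0.00
Total paid: $37,129.51

$37,129.51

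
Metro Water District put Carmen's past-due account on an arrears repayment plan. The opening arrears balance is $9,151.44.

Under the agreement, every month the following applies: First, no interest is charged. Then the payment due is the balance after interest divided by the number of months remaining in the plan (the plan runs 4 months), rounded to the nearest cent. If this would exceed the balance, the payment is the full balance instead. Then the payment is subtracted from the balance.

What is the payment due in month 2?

# | Opening | Payment | End bal
1 | $9,151.44 | $2,287.86 | $6,863.58
2 | $6,863.58 | $2,287.86 | $4,575.72

$2,287.86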